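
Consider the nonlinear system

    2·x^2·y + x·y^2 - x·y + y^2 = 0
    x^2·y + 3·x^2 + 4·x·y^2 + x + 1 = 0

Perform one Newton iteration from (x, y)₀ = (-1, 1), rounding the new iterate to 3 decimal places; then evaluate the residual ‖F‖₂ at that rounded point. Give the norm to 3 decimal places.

0.976

At (-1, 1): F = (3.000, 0.000).
Jacobian J = [[4·x·y + y^2 - y, 2·x^2 + 2·x·y - x + 2·y], [2·x·y + 6·x + 4·y^2 + 1, x^2 + 8·x·y]].
At the point, J = [[-4.000, 3.000], [-3.000, -7.000]] (det J = 37.000).
Solving J·Δ = −F gives Δ = (0.568, -0.243).
Then the next iterate is (x, y)₁ = (-0.432, 0.757).
Re-evaluating at (-0.432, 0.757): F = (0.93506, 0.27892), so ‖F‖₂ = 0.976.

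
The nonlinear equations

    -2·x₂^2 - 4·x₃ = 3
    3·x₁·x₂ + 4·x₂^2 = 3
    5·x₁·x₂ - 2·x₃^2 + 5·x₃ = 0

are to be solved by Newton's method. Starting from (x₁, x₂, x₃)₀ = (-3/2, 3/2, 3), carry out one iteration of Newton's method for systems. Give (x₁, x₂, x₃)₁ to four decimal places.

(-5.0395, 3.7237, -5.2105)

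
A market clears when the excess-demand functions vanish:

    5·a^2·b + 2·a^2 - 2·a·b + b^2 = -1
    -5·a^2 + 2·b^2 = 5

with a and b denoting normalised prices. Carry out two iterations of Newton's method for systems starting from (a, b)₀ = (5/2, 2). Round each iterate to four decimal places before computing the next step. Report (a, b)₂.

(0.6753, 1.6245)

At (5/2, 2): F = (70.0000, -28.2500).
Jacobian J = [[10·a·b + 4·a - 2·b, 5·a^2 - 2·a + 2·b], [-10·a, 4·b]].
At the point, J = [[56.0000, 30.2500], [-25.0000, 8.0000]] (det J = 1204.2500).
Solving J·Δ = −F gives Δ = (-1.1746, -0.1395).
Then the next iterate is (a, b)₁ = (1.3254, 1.8605).
Round to (1.3254, 1.8605) and repeat: F = (19.384581, -6.860505), J = [[26.239667, 9.853626], [-13.2540, 7.4420]].
Δ = (-0.6501, -0.2360), so (a, b)₂ = (0.6753, 1.6245).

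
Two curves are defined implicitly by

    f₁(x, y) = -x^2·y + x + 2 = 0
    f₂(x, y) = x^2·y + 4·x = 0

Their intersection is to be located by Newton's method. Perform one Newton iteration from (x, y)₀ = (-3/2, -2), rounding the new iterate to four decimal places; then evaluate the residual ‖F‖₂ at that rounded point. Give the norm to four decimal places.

2.7656

At (-3/2, -2): F = (5.0000, -10.5000).
Jacobian J = [[-2·x·y + 1, -x^2], [2·x·y + 4, x^2]].
At the point, J = [[-5.0000, -2.2500], [10.0000, 2.2500]] (det J = 11.2500).
Solving J·Δ = −F gives Δ = (1.1000, -0.2222).
Then the next iterate is (x, y)₁ = (-0.4000, -2.2222).
Re-evaluating at (-0.4000, -2.2222): F = (1.955552, -1.955552), so ‖F‖₂ = 2.7656.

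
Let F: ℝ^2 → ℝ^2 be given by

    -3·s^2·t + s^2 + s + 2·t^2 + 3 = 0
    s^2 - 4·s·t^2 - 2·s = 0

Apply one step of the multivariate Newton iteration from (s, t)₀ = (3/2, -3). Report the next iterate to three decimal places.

At (3/2, -3): F = (45.000, -54.750).
Jacobian J = [[-6·s·t + 2·s + 1, -3·s^2 + 4·t], [2·s - 4·t^2 - 2, -8·s·t]].
At the point, J = [[31.000, -18.750], [-35.000, 36.000]] (det J = 459.750).
Solving J·Δ = −F gives Δ = (-1.291, 0.266).
Then the next iterate is (s, t)₁ = (0.209, -2.734).

(0.209, -2.734)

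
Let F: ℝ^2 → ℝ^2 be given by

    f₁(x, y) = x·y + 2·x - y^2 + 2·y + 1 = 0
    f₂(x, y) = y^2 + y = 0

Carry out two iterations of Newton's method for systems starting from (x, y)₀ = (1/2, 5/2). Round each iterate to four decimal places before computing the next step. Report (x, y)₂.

(-0.8470, 0.3519)

At (1/2, 5/2): F = (2.0000, 8.7500).
Jacobian J = [[y + 2, x - 2·y + 2], [0, 2·y + 1]].
At the point, J = [[4.5000, -2.5000], [0.0000, 6.0000]] (det J = 27.0000).
Solving J·Δ = −F gives Δ = (-1.2546, -1.4583).
Then the next iterate is (x, y)₁ = (-0.7546, 1.0417).
Round to (-0.7546, 1.0417) and repeat: F = (-0.297006, 2.126839), J = [[3.0417, -0.8380], [0.0000, 3.0834]].
Δ = (-0.0924, -0.6898), so (x, y)₂ = (-0.8470, 0.3519).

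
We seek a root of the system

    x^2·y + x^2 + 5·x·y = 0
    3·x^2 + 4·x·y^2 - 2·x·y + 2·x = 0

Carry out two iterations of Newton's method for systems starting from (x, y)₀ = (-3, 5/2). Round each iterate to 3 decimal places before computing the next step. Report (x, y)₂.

(-3.106, 1.635)

At (-3, 5/2): F = (-6.000, -39.000).
Jacobian J = [[2·x·y + 2·x + 5·y, x^2 + 5·x], [6·x + 4·y^2 - 2·y + 2, 8·x·y - 2·x]].
At the point, J = [[-8.500, -6.000], [4.000, -54.000]] (det J = 483.000).
Solving J·Δ = −F gives Δ = (-0.186, -0.736).
Then the next iterate is (x, y)₁ = (-3.186, 1.764).
Round to (-3.186, 1.764) and repeat: F = (-0.04427, -4.33546), J = [[-8.79221, -5.77940], [-8.19722, -38.58883]].
Δ = (0.080, -0.129), so (x, y)₂ = (-3.106, 1.635).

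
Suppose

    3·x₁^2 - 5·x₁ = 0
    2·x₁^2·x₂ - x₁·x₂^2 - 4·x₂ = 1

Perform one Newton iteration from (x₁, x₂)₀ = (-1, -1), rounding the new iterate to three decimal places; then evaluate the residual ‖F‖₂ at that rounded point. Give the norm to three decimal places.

1.975

At (-1, -1): F = (8.000, 2.000).
Jacobian J = [[6·x₁ - 5, 0], [4·x₁·x₂ - x₂^2, 2·x₁^2 - 2·x₁·x₂ - 4]].
At the point, J = [[-11.000, 0.000], [3.000, -4.000]] (det J = 44.000).
Solving J·Δ = −F gives Δ = (0.727, 1.045).
Then the next iterate is (x₁, x₂)₁ = (-0.273, 0.045).
Re-evaluating at (-0.273, 0.045): F = (1.58859, -1.17274), so ‖F‖₂ = 1.975.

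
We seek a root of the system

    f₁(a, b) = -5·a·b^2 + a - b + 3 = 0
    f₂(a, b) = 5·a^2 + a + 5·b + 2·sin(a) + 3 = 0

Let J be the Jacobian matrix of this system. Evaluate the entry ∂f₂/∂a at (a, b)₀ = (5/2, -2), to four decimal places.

24.3977

∂f₂/∂a = 10·a + 2·cos(a) + 1.
At (5/2, -2) this is 24.3977.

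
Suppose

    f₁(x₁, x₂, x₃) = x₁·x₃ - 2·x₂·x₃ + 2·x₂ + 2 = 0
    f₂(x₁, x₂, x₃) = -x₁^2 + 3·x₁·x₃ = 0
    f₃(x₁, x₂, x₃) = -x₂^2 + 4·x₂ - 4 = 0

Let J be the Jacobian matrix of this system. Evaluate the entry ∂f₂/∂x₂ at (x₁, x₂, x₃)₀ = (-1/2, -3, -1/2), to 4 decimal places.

0.0000

∂f₂/∂x₂ = 0.
At (-1/2, -3, -1/2) this is 0.0000.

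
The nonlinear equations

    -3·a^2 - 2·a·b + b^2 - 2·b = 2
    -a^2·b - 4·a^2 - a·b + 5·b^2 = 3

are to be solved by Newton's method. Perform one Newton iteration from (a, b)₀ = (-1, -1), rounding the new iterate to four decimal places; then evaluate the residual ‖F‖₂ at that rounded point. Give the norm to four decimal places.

1.2584

At (-1, -1): F = (-4.0000, -2.0000).
Jacobian J = [[-6·a - 2·b, -2·a + 2·b - 2], [-2·a·b - 8·a - b, -a^2 - a + 10·b]].
At the point, J = [[8.0000, -2.0000], [7.0000, -10.0000]] (det J = -66.0000).
Solving J·Δ = −F gives Δ = (0.5455, 0.1818).
Then the next iterate is (a, b)₁ = (-0.4545, -0.8182).
Re-evaluating at (-0.4545, -0.8182): F = (-1.057603, -0.681881), so ‖F‖₂ = 1.2584.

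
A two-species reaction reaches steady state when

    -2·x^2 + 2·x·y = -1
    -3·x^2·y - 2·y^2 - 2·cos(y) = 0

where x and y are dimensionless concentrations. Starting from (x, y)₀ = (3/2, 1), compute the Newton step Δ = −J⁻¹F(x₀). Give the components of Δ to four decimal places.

(-0.5378, -0.5504)

At (3/2, 1): F = (-0.5000, -9.830605).
Jacobian J = [[-4·x + 2·y, 2·x], [-6·x·y, -3·x^2 - 4·y + 2·sin(y)]].
At the point, J = [[-4.0000, 3.0000], [-9.0000, -9.067058]] (det J = 63.268232).
Solving J·Δ = −F gives Δ = (-0.5378, -0.5504).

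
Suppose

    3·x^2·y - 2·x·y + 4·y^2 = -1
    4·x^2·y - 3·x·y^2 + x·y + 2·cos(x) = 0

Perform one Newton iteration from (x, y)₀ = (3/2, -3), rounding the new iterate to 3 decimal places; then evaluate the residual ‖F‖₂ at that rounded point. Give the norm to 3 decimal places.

20.589

At (3/2, -3): F = (25.750, -71.85853).
Jacobian J = [[6·x·y - 2·y, 3·x^2 - 2·x + 8·y], [8·x·y - 3·y^2 + y - 2·sin(x), 4·x^2 - 6·x·y + x]].
At the point, J = [[-21.000, -20.250], [-67.99499, 37.500]] (det J = -2164.39855).
Solving J·Δ = −F gives Δ = (-0.226, 1.506).
Then the next iterate is (x, y)₁ = (1.274, -1.494).
Re-evaluating at (1.274, -1.494): F = (6.46023, -19.54878), so ‖F‖₂ = 20.589.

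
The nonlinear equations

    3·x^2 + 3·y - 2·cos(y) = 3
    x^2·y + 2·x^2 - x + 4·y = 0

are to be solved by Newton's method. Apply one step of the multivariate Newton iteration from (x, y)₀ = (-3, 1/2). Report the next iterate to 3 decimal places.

(-1.829, -0.174)

At (-3, 1/2): F = (23.74483, 27.500).
Jacobian J = [[6·x, 2·sin(y) + 3], [2·x·y + 4·x - 1, x^2 + 4]].
At the point, J = [[-18.000, 3.95885], [-16.000, 13.000]] (det J = -170.65838).
Solving J·Δ = −F gives Δ = (1.171, -0.674).
Then the next iterate is (x, y)₁ = (-1.829, -0.174).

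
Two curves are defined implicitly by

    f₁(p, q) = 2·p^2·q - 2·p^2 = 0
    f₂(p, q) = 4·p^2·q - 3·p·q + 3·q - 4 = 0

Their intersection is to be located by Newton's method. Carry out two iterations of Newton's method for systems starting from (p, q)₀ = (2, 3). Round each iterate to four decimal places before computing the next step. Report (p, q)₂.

(0.9434, 1.7715)

At (2, 3): F = (16.0000, 35.0000).
Jacobian J = [[4·p·q - 4·p, 2·p^2], [8·p·q - 3·q, 4·p^2 - 3·p + 3]].
At the point, J = [[16.0000, 8.0000], [39.0000, 13.0000]] (det J = -104.0000).
Solving J·Δ = −F gives Δ = (-0.6923, -0.6154).
Then the next iterate is (p, q)₁ = (1.3077, 2.3846).
Round to (1.3077, 2.3846) and repeat: F = (4.735552, 10.110196), J = [[7.242566, 3.420159], [17.792931, 5.917217]].
Δ = (-0.3643, -0.6131), so (p, q)₂ = (0.9434, 1.7715).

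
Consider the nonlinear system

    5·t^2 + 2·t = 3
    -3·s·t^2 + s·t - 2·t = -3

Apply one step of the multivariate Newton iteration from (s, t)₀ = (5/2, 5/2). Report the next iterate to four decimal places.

At (5/2, 5/2): F = (33.2500, -42.6250).
Jacobian J = [[0, 10·t + 2], [-3·t^2 + t, -6·s·t + s - 2]].
At the point, J = [[0.0000, 27.0000], [-16.2500, -37.0000]] (det J = 438.7500).
Solving J·Δ = −F gives Δ = (0.1809, -1.2315).
Then the next iterate is (s, t)₁ = (2.6809, 1.2685).

(2.6809, 1.2685)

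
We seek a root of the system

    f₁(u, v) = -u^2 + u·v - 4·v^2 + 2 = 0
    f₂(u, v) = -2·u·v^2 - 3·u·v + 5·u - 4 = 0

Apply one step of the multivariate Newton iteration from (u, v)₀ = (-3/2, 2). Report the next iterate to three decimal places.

(-3.518, 0.323)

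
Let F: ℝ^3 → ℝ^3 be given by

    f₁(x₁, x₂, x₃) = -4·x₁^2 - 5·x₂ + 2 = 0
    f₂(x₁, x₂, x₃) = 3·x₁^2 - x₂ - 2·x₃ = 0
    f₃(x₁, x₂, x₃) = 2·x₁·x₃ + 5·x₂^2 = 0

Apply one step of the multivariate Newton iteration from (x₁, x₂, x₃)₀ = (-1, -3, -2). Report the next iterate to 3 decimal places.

(-1.820, -1.712, 4.815)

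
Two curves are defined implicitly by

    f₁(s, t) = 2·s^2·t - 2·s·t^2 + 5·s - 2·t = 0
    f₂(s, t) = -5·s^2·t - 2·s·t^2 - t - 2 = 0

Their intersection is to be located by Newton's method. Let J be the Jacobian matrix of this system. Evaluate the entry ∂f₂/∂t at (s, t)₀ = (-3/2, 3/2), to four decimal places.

-3.2500

∂f₂/∂t = -5·s^2 - 4·s·t - 1.
At (-3/2, 3/2) this is -3.2500.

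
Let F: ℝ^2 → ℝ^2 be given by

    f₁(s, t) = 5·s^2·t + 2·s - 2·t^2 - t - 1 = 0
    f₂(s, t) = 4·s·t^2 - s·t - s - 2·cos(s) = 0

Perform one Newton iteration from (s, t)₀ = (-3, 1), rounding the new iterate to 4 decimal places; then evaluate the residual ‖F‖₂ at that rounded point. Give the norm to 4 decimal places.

9.0260

At (-3, 1): F = (35.0000, -4.020015).
Jacobian J = [[10·s·t + 2, 5·s^2 - 4·t - 1], [4·t^2 - t + 2·sin(s) - 1, 8·s·t - s]].
At the point, J = [[-28.0000, 40.0000], [1.717760, -21.0000]] (det J = 519.289601).
Solving J·Δ = −F gives Δ = (1.1057, -0.1010).
Then the next iterate is (s, t)₁ = (-1.8943, 0.8990).
Re-evaluating at (-1.8943, 0.8990): F = (8.825732, -1.890844), so ‖F‖₂ = 9.0260.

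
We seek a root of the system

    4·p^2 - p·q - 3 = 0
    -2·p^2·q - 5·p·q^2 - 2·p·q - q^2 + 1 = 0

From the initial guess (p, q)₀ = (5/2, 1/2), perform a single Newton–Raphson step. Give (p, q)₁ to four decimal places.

(1.4222, 0.3932)

At (5/2, 1/2): F = (20.7500, -11.1250).
Jacobian J = [[8·p - q, -p], [-4·p·q - 5·q^2 - 2·q, -2·p^2 - 10·p·q - 2·p - 2·q]].
At the point, J = [[19.5000, -2.5000], [-7.2500, -31.0000]] (det J = -622.6250).
Solving J·Δ = −F gives Δ = (-1.0778, -0.1068).
Then the next iterate is (p, q)₁ = (1.4222, 0.3932).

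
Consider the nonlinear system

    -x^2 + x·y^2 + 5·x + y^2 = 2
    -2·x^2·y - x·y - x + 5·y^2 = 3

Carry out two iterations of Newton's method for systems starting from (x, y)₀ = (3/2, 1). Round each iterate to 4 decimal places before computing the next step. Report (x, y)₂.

(0.1550, 1.1076)

At (3/2, 1): F = (5.7500, -5.5000).
Jacobian J = [[-2·x + y^2 + 5, 2·x·y + 2·y], [-4·x·y - y - 1, -2·x^2 - x + 10·y]].
At the point, J = [[3.0000, 5.0000], [-8.0000, 4.0000]] (det J = 52.0000).
Solving J·Δ = −F gives Δ = (-0.9712, -0.5673).
Then the next iterate is (x, y)₁ = (0.5288, 0.4327).
Round to (0.5288, 0.4327) and repeat: F = (0.650607, -3.063457), J = [[4.129629, 1.323024], [-2.347947, 3.238941]].
Δ = (-0.3738, 0.6749), so (x, y)₂ = (0.1550, 1.1076).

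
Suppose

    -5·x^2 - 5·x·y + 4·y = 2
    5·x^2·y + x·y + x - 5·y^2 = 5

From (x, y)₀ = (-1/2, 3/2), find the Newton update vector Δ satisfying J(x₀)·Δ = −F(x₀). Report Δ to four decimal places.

(-0.1312, -1.0505)

At (-1/2, 3/2): F = (6.5000, -15.6250).
Jacobian J = [[-10·x - 5·y, -5·x + 4], [10·x·y + y + 1, 5·x^2 + x - 10·y]].
At the point, J = [[-2.5000, 6.5000], [-5.0000, -14.2500]] (det J = 68.1250).
Solving J·Δ = −F gives Δ = (-0.1312, -1.0505).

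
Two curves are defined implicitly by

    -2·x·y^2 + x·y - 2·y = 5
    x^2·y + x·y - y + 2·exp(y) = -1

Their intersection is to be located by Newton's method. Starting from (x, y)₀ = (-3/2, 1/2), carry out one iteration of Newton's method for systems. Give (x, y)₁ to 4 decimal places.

(-33.8969, -11.5000)

At (-3/2, 1/2): F = (-6.0000, 4.172443).
Jacobian J = [[-2·y^2 + y, -4·x·y + x - 2], [2·x·y + y, x^2 + x + 2·exp(y) - 1]].
At the point, J = [[0.0000, -0.5000], [-1.0000, 3.047443]] (det J = -0.5000).
Solving J·Δ = −F gives Δ = (-32.3969, -12.0000).
Then the next iterate is (x, y)₁ = (-33.8969, -11.5000).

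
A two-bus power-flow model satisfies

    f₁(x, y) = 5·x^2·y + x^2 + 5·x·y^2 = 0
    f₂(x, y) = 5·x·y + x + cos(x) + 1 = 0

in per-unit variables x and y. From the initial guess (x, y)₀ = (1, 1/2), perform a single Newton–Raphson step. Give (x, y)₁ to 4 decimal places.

At (1, 1/2): F = (4.7500, 5.040302).
Jacobian J = [[10·x·y + 2·x + 5·y^2, 5·x^2 + 10·x·y], [5·y - sin(x) + 1, 5·x]].
At the point, J = [[8.2500, 10.0000], [2.658529, 5.0000]] (det J = 14.664710).
Solving J·Δ = −F gives Δ = (1.8175, -1.9744).
Then the next iterate is (x, y)₁ = (2.8175, -1.4744).

(2.8175, -1.4744)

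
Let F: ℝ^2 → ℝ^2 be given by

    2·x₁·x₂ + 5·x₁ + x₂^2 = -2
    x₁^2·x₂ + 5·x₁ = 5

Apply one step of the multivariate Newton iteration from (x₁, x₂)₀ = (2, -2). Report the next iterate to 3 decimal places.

(-6.000, -7.250)

At (2, -2): F = (8.000, -3.000).
Jacobian J = [[2·x₂ + 5, 2·x₁ + 2·x₂], [2·x₁·x₂ + 5, x₁^2]].
At the point, J = [[1.000, 0.000], [-3.000, 4.000]] (det J = 4.000).
Solving J·Δ = −F gives Δ = (-8.000, -5.250).
Then the next iterate is (x₁, x₂)₁ = (-6.000, -7.250).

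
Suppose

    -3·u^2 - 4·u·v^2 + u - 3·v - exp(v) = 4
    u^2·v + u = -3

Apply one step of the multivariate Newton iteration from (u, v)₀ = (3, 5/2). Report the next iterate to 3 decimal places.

(1.741, 1.572)

At (3, 5/2): F = (-122.68249, 28.500).
Jacobian J = [[-6·u - 4·v^2 + 1, -8·u·v - exp(v) - 3], [2·u·v + 1, u^2]].
At the point, J = [[-42.000, -75.18249], [16.000, 9.000]] (det J = 824.91990).
Solving J·Δ = −F gives Δ = (-1.259, -0.928).
Then the next iterate is (u, v)₁ = (1.741, 1.572).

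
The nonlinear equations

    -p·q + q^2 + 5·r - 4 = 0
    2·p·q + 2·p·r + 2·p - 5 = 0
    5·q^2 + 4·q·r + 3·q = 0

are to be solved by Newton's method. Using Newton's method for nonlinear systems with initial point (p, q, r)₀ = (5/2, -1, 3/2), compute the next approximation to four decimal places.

(2.8274, -0.5952, 0.3988)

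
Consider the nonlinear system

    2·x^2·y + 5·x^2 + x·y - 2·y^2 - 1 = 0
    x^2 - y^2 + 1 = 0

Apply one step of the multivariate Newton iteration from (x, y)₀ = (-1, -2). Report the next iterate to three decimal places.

(2.000, 0.000)

At (-1, -2): F = (-6.000, -2.000).
Jacobian J = [[4·x·y + 10·x + y, 2·x^2 + x - 4·y], [2·x, -2·y]].
At the point, J = [[-4.000, 9.000], [-2.000, 4.000]] (det J = 2.000).
Solving J·Δ = −F gives Δ = (3.000, 2.000).
Then the next iterate is (x, y)₁ = (2.000, 0.000).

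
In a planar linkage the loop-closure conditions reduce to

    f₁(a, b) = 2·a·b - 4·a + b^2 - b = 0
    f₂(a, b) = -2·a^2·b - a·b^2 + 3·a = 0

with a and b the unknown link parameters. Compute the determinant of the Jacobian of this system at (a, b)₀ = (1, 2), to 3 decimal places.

45.000

J = [[2·b - 4, 2·a + 2·b - 1], [-4·a·b - b^2 + 3, -2·a^2 - 2·a·b]].
At the point, J = [[0.000, 5.000], [-9.000, -6.000]].
det J = 45.000.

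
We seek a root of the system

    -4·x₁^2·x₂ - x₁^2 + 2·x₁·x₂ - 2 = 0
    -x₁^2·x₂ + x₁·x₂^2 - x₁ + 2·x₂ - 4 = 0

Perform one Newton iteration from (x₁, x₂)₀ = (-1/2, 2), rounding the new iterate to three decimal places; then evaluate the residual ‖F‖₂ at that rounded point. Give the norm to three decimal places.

2.956

At (-1/2, 2): F = (-6.250, -2.000).
Jacobian J = [[-8·x₁·x₂ - 2·x₁ + 2·x₂, -4·x₁^2 + 2·x₁], [-2·x₁·x₂ + x₂^2 - 1, -x₁^2 + 2·x₁·x₂ + 2]].
At the point, J = [[13.000, -2.000], [5.000, -0.250]] (det J = 6.750).
Solving J·Δ = −F gives Δ = (0.361, -0.778).
Then the next iterate is (x₁, x₂)₁ = (-0.139, 1.222).
Re-evaluating at (-0.139, 1.222): F = (-2.45348, -1.64818), so ‖F‖₂ = 2.956.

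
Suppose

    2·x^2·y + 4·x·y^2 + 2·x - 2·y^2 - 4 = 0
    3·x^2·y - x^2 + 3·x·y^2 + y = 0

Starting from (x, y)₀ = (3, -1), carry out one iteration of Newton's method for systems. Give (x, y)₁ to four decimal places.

(1.8627, -0.5882)

At (3, -1): F = (-6.0000, -28.0000).
Jacobian J = [[4·x·y + 4·y^2 + 2, 2·x^2 + 8·x·y - 4·y], [6·x·y - 2·x + 3·y^2, 3·x^2 + 6·x·y + 1]].
At the point, J = [[-6.0000, -2.0000], [-21.0000, 10.0000]] (det J = -102.0000).
Solving J·Δ = −F gives Δ = (-1.1373, 0.4118).
Then the next iterate is (x, y)₁ = (1.8627, -0.5882).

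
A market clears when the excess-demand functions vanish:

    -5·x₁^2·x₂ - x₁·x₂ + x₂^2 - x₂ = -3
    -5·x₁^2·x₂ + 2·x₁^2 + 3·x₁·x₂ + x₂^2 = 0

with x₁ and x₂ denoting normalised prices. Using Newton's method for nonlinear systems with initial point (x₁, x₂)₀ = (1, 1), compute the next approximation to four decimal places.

(1.3333, -0.3333)

At (1, 1): F = (-3.0000, 1.0000).
Jacobian J = [[-10·x₁·x₂ - x₂, -5·x₁^2 - x₁ + 2·x₂ - 1], [-10·x₁·x₂ + 4·x₁ + 3·x₂, -5·x₁^2 + 3·x₁ + 2·x₂]].
At the point, J = [[-11.0000, -5.0000], [-3.0000, 0.0000]] (det J = -15.0000).
Solving J·Δ = −F gives Δ = (0.3333, -1.3333).
Then the next iterate is (x₁, x₂)₁ = (1.3333, -0.3333).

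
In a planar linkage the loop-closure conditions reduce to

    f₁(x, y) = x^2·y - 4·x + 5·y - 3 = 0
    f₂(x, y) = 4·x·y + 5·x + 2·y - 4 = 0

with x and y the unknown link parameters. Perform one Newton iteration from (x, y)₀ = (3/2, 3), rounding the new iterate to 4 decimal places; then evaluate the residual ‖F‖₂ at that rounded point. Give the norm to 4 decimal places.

7.5868

At (3/2, 3): F = (12.7500, 27.5000).
Jacobian J = [[2·x·y - 4, x^2 + 5], [4·y + 5, 4·x + 2]].
At the point, J = [[5.0000, 7.2500], [17.0000, 8.0000]] (det J = -83.2500).
Solving J·Δ = −F gives Δ = (-1.1697, -0.9520).
Then the next iterate is (x, y)₁ = (0.3303, 2.0480).
Re-evaluating at (0.3303, 2.0480): F = (6.142233, 4.453318), so ‖F‖₂ = 7.5868.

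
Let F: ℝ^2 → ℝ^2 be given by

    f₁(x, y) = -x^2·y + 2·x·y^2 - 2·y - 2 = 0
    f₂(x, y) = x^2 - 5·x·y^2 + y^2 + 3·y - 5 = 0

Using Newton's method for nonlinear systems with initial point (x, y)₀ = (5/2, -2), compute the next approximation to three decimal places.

(1.940, -1.136)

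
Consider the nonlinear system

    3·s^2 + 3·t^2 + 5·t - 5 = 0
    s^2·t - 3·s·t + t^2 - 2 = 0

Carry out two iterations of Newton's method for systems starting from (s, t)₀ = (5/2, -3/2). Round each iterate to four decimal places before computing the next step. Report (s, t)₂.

At (5/2, -3/2): F = (13.0000, 2.1250).
Jacobian J = [[6·s, 6·t + 5], [2·s·t - 3·t, s^2 - 3·s + 2·t]].
At the point, J = [[15.0000, -4.0000], [-3.0000, -4.2500]] (det J = -75.7500).
Solving J·Δ = −F gives Δ = (-0.6172, 0.9356).
Then the next iterate is (s, t)₁ = (1.8828, -0.5644).
Round to (1.8828, -0.5644) and repeat: F = (3.768450, -0.494257), J = [[11.2968, 1.6136], [-0.432105, -3.232264]].
Δ = (-0.3178, -0.1104), so (s, t)₂ = (1.5650, -0.6748).

(1.5650, -0.6748)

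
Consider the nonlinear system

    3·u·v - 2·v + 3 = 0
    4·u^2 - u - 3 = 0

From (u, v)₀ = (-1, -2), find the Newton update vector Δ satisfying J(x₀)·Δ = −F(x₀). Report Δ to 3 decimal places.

At (-1, -2): F = (13.000, 2.000).
Jacobian J = [[3·v, 3·u - 2], [8·u - 1, 0]].
At the point, J = [[-6.000, -5.000], [-9.000, 0.000]] (det J = -45.000).
Solving J·Δ = −F gives Δ = (0.222, 2.333).

(0.222, 2.333)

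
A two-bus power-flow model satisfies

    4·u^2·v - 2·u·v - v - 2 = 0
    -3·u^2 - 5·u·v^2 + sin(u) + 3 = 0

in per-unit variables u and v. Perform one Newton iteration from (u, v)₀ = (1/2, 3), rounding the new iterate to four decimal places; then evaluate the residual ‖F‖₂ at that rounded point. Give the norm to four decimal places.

1.8942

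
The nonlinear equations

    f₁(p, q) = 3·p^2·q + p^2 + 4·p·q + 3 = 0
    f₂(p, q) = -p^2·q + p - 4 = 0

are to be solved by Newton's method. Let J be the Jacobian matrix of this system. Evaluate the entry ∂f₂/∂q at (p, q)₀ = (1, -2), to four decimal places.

∂f₂/∂q = -p^2.
At (1, -2) this is -1.0000.

-1.0000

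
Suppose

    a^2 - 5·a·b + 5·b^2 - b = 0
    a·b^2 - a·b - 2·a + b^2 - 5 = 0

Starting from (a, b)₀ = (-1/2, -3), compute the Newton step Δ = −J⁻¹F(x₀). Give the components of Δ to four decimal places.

(0.5215, 1.6860)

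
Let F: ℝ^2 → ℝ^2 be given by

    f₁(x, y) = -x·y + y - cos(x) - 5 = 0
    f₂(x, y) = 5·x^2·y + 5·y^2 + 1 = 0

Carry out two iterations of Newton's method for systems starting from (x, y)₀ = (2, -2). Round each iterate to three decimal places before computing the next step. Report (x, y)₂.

(1.916, -4.425)

At (2, -2): F = (-2.58385, -19.000).
Jacobian J = [[-y + sin(x), -x + 1], [10·x·y, 5·x^2 + 10·y]].
At the point, J = [[2.90930, -1.000], [-40.000, 0.000]] (det J = -40.000).
Solving J·Δ = −F gives Δ = (-0.475, -3.966).
Then the next iterate is (x, y)₁ = (1.525, -5.966).
Round to (1.525, -5.966) and repeat: F = (-1.91363, 109.59239), J = [[6.96495, -0.525], [-90.98150, -48.03188]].
Δ = (0.391, 1.541), so (x, y)₂ = (1.916, -4.425).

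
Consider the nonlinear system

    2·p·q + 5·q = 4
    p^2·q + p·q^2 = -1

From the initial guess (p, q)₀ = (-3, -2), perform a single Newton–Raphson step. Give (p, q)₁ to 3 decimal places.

At (-3, -2): F = (-2.000, -29.000).
Jacobian J = [[2·q, 2·p + 5], [2·p·q + q^2, p^2 + 2·p·q]].
At the point, J = [[-4.000, -1.000], [16.000, 21.000]] (det J = -68.000).
Solving J·Δ = −F gives Δ = (-1.044, 2.176).
Then the next iterate is (p, q)₁ = (-4.044, 0.176).

(-4.044, 0.176)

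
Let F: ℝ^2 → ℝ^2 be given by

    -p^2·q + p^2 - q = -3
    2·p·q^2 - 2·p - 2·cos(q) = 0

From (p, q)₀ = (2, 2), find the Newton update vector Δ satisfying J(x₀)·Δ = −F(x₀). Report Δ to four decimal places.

(0.2594, -0.8075)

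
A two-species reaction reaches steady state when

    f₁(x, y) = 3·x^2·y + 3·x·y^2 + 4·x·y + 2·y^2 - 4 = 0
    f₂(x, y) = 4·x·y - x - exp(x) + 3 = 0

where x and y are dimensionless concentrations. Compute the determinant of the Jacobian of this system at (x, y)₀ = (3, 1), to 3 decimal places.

1342.218

J = [[6·x·y + 3·y^2 + 4·y, 3·x^2 + 6·x·y + 4·x + 4·y], [4·y - exp(x) - 1, 4·x]].
At the point, J = [[25.000, 61.000], [-17.08554, 12.000]].
det J = 1342.218.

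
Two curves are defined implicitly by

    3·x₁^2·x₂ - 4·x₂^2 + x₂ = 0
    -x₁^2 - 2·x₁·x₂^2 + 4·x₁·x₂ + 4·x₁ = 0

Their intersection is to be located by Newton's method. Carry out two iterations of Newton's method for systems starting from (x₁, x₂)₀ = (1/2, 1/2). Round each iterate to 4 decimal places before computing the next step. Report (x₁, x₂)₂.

(-0.0436, 2.1823)

At (1/2, 1/2): F = (-0.1250, 2.5000).
Jacobian J = [[6·x₁·x₂, 3·x₁^2 - 8·x₂ + 1], [-2·x₁ - 2·x₂^2 + 4·x₂ + 4, -4·x₁·x₂ + 4·x₁]].
At the point, J = [[1.5000, -2.2500], [4.5000, 1.0000]] (det J = 11.6250).
Solving J·Δ = −F gives Δ = (-0.4731, -0.3710).
Then the next iterate is (x₁, x₂)₁ = (0.0269, 0.1290).
Round to (0.0269, 0.1290) and repeat: F = (0.062716, 0.119862), J = [[0.020821, -0.029829], [4.428918, 0.093720]].
Δ = (-0.0705, 2.0533), so (x₁, x₂)₂ = (-0.0436, 2.1823).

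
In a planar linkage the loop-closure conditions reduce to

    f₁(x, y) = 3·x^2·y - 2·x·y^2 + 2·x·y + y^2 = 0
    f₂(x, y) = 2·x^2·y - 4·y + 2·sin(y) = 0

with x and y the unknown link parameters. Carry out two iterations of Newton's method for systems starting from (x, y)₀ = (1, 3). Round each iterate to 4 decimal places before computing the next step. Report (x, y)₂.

(-1.6198, -3.1389)

At (1, 3): F = (6.0000, -5.717760).
Jacobian J = [[6·x·y - 2·y^2 + 2·y, 3·x^2 - 4·x·y + 2·x + 2·y], [4·x·y, 2·x^2 + 2·cos(y) - 4]].
At the point, J = [[6.0000, -1.0000], [12.0000, -3.979985]] (det J = -11.879910).
Solving J·Δ = −F gives Δ = (-2.4914, -8.9484).
Then the next iterate is (x, y)₁ = (-1.4914, -5.9484).
Round to (-1.4914, -5.9484) and repeat: F = (118.975529, -2.011010), J = [[-29.435063, -43.692553], [35.485775, 2.337510]].
Δ = (-0.1284, 2.8095), so (x, y)₂ = (-1.6198, -3.1389).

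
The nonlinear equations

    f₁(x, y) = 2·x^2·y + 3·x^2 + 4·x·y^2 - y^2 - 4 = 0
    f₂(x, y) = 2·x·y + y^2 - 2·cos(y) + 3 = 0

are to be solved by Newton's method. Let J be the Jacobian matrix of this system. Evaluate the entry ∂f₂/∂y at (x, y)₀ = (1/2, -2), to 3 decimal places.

-4.819

∂f₂/∂y = 2·x + 2·y + 2·sin(y).
At (1/2, -2) this is -4.819.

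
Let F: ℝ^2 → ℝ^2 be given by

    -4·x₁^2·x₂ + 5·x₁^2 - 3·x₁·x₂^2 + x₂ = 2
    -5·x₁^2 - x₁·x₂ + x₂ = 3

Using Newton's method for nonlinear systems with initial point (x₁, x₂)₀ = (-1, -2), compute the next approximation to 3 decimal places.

(0.327, -3.962)

At (-1, -2): F = (21.000, -12.000).
Jacobian J = [[-8·x₁·x₂ + 10·x₁ - 3·x₂^2, -4·x₁^2 - 6·x₁·x₂ + 1], [-10·x₁ - x₂, -x₁ + 1]].
At the point, J = [[-38.000, -15.000], [12.000, 2.000]] (det J = 104.000).
Solving J·Δ = −F gives Δ = (1.327, -1.962).
Then the next iterate is (x₁, x₂)₁ = (0.327, -3.962).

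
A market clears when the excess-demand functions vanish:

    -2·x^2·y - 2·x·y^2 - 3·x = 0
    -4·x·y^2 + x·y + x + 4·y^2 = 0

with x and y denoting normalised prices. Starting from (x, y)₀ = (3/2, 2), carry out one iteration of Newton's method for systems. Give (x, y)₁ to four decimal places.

(3.1615, -1.8615)

At (3/2, 2): F = (-25.5000, -3.5000).
Jacobian J = [[-4·x·y - 2·y^2 - 3, -2·x^2 - 4·x·y], [-4·y^2 + y + 1, -8·x·y + x + 8·y]].
At the point, J = [[-23.0000, -16.5000], [-13.0000, -6.5000]] (det J = -65.0000).
Solving J·Δ = −F gives Δ = (1.6615, -3.8615).
Then the next iterate is (x, y)₁ = (3.1615, -1.8615).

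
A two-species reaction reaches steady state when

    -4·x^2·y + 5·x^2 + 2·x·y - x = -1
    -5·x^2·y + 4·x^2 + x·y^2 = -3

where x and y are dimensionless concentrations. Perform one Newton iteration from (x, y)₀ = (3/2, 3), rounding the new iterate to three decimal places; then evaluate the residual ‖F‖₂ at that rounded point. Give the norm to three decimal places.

2.451

At (3/2, 3): F = (-7.250, -8.250).
Jacobian J = [[-8·x·y + 10·x + 2·y - 1, -4·x^2 + 2·x], [-10·x·y + 8·x + y^2, -5·x^2 + 2·x·y]].
At the point, J = [[-16.000, -6.000], [-24.000, -2.250]] (det J = -108.000).
Solving J·Δ = −F gives Δ = (-0.307, -0.389).
Then the next iterate is (x, y)₁ = (1.193, 2.611).
Re-evaluating at (1.193, 2.611): F = (-1.71132, -1.75446), so ‖F‖₂ = 2.451.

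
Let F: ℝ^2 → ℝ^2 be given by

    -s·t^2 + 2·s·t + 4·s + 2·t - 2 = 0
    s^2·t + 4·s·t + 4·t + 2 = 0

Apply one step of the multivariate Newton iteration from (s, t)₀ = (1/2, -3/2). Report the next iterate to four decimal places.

(0.5759, -0.2289)

At (1/2, -3/2): F = (-5.6250, -7.3750).
Jacobian J = [[-t^2 + 2·t + 4, -2·s·t + 2·s + 2], [2·s·t + 4·t, s^2 + 4·s + 4]].
At the point, J = [[-1.2500, 4.5000], [-7.5000, 6.2500]] (det J = 25.9375).
Solving J·Δ = −F gives Δ = (0.0759, 1.2711).
Then the next iterate is (s, t)₁ = (0.5759, -0.2289).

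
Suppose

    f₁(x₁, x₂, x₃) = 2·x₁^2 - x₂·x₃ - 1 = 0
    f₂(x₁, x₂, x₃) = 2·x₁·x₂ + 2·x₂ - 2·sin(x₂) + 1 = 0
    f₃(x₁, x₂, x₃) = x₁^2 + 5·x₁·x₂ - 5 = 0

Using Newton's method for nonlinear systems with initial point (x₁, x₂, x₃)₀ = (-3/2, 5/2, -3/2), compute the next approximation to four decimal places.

At (-3/2, 5/2, -3/2): F = (7.2500, -2.696944, -21.5000).
Jacobian J = [[4·x₁, -x₃, -x₂], [2·x₂, 2·x₁ - 2·cos(x₂) + 2, 0], [2·x₁ + 5·x₂, 5·x₁, 0]].
At the point, J = [[-6.0000, 1.5000, -2.5000], [5.0000, 0.602287, 0.0000], [9.5000, -7.5000, 0.0000]] (det J = 108.054322).
Solving J·Δ = −F gives Δ = (0.7676, -1.8944, -0.0788).
Then the next iterate is (x₁, x₂, x₃)₁ = (-0.7324, 0.6056, -1.5788).

(-0.7324, 0.6056, -1.5788)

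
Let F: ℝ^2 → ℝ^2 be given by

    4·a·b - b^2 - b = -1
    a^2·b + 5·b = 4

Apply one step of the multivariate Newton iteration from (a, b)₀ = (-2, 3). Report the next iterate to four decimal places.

(-1.5833, 1.0000)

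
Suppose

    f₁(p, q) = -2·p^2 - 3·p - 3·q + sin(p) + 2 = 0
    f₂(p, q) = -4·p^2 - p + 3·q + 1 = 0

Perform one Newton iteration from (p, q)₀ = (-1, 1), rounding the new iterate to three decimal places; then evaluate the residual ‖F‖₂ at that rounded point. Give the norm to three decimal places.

At (-1, 1): F = (-0.84147, 1.000).
Jacobian J = [[-4·p + cos(p) - 3, -3], [-8·p - 1, 3]].
At the point, J = [[1.54030, -3.000], [7.000, 3.000]] (det J = 25.62091).
Solving J·Δ = −F gives Δ = (-0.019, -0.290).
Then the next iterate is (p, q)₁ = (-1.019, 0.710).
Re-evaluating at (-1.019, 0.710): F = (-0.00131, -0.00444), so ‖F‖₂ = 0.005.

0.005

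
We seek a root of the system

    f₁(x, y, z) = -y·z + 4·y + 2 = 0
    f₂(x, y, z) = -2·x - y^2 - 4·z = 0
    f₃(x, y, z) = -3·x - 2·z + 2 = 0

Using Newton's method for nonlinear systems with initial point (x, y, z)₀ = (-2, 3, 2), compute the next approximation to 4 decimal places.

At (-2, 3, 2): F = (8.0000, -13.0000, 4.0000).
Jacobian J = [[0, -z + 4, -y], [-2, -2·y, -4], [-3, 0, -2]].
At the point, J = [[0.0000, 2.0000, -3.0000], [-2.0000, -6.0000, -4.0000], [-3.0000, 0.0000, -2.0000]] (det J = 70.0000).
Solving J·Δ = −F gives Δ = (0.8571, -2.9286, 0.7143).
Then the next iterate is (x, y, z)₁ = (-1.1429, 0.0714, 2.7143).

(-1.1429, 0.0714, 2.7143)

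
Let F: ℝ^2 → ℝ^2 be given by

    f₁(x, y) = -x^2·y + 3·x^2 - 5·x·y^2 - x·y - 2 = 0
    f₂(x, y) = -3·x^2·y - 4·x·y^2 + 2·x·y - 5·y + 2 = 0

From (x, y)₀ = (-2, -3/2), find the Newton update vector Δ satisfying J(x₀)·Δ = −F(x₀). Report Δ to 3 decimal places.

(-0.175, 1.261)

At (-2, -3/2): F = (35.500, 51.500).
Jacobian J = [[-2·x·y + 6·x - 5·y^2 - y, -x^2 - 10·x·y - x], [-6·x·y - 4·y^2 + 2·y, -3·x^2 - 8·x·y + 2·x - 5]].
At the point, J = [[-27.750, -32.000], [-30.000, -45.000]] (det J = 288.750).
Solving J·Δ = −F gives Δ = (-0.175, 1.261).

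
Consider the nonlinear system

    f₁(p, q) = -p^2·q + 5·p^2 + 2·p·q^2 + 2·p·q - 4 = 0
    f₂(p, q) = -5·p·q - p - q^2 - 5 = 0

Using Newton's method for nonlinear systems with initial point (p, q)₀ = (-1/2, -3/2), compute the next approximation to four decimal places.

At (-1/2, -3/2): F = (-3.1250, -10.5000).
Jacobian J = [[-2·p·q + 10·p + 2·q^2 + 2·q, -p^2 + 4·p·q + 2·p], [-5·q - 1, -5·p - 2·q]].
At the point, J = [[-5.0000, 1.7500], [6.5000, 5.5000]] (det J = -38.8750).
Solving J·Δ = −F gives Δ = (0.0305, 1.8730).
Then the next iterate is (p, q)₁ = (-0.4695, 0.3730).

(-0.4695, 0.3730)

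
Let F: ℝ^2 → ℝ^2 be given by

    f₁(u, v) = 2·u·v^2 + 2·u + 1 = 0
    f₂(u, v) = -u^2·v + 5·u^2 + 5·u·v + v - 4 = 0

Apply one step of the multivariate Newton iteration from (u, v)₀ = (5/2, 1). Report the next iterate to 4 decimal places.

(1.2998, 0.3801)

At (5/2, 1): F = (11.0000, 34.5000).
Jacobian J = [[2·v^2 + 2, 4·u·v], [-2·u·v + 10·u + 5·v, -u^2 + 5·u + 1]].
At the point, J = [[4.0000, 10.0000], [25.0000, 7.2500]] (det J = -221.0000).
Solving J·Δ = −F gives Δ = (-1.2002, -0.6199).
Then the next iterate is (u, v)₁ = (1.2998, 0.3801).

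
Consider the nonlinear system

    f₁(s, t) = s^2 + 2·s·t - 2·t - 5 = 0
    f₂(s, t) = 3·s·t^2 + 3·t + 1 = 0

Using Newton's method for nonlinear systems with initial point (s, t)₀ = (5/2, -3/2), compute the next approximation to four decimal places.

At (5/2, -3/2): F = (-3.2500, 13.3750).
Jacobian J = [[2·s + 2·t, 2·s - 2], [3·t^2, 6·s·t + 3]].
At the point, J = [[2.0000, 3.0000], [6.7500, -19.5000]] (det J = -59.2500).
Solving J·Δ = −F gives Δ = (0.3924, 0.8217).
Then the next iterate is (s, t)₁ = (2.8924, -0.6783).

(2.8924, -0.6783)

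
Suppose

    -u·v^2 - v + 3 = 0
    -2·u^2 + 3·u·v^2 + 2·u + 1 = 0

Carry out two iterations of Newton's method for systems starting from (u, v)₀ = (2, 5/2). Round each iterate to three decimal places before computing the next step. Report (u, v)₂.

(2.460, 0.939)

At (2, 5/2): F = (-12.000, 34.500).
Jacobian J = [[-v^2, -2·u·v - 1], [-4·u + 3·v^2 + 2, 6·u·v]].
At the point, J = [[-6.250, -11.000], [12.750, 30.000]] (det J = -47.250).
Solving J·Δ = −F gives Δ = (0.413, -1.325).
Then the next iterate is (u, v)₁ = (2.413, 1.175).
Round to (2.413, 1.175) and repeat: F = (-1.50645, 4.17521), J = [[-1.38063, -6.67055], [-3.51012, 17.01165]].
Δ = (0.047, -0.236), so (u, v)₂ = (2.460, 0.939).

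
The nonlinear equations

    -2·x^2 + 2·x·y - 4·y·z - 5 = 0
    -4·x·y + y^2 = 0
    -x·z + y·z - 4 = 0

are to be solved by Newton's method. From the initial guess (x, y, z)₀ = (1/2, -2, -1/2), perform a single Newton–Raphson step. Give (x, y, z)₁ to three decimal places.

At (1/2, -2, -1/2): F = (-11.500, 8.000, -2.750).
Jacobian J = [[-4·x + 2·y, 2·x - 4·z, -4·y], [-4·y, -4·x + 2·y, 0], [-z, z, -x + y]].
At the point, J = [[-6.000, 3.000, 8.000], [8.000, -6.000, 0.000], [0.500, -0.500, -2.500]] (det J = -38.000).
Solving J·Δ = −F gives Δ = (-7.276, -8.368, -0.882).
Then the next iterate is (x, y, z)₁ = (-6.776, -10.368, -1.382).

(-6.776, -10.368, -1.382)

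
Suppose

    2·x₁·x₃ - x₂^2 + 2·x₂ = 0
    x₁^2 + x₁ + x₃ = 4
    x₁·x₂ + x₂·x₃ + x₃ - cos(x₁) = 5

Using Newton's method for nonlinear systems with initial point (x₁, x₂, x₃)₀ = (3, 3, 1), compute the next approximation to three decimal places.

At (3, 3, 1): F = (3.000, 9.000, 8.98999).
Jacobian J = [[2·x₃, -2·x₂ + 2, 2·x₁], [2·x₁ + 1, 0, 1], [x₂ + sin(x₁), x₁ + x₃, x₂ + 1]].
At the point, J = [[2.000, -4.000, 6.000], [7.000, 0.000, 1.000], [3.14112, 4.000, 4.000]] (det J = 259.43552).
Solving J·Δ = −F gives Δ = (-1.203, -0.722, -0.581).
Then the next iterate is (x₁, x₂, x₃)₁ = (1.797, 2.278, 0.419).

(1.797, 2.278, 0.419)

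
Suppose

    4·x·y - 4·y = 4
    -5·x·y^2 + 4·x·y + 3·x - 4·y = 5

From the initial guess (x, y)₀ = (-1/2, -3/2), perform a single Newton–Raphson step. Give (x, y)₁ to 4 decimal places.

(-4.6667, 3.5000)

At (-1/2, -3/2): F = (5.0000, 8.1250).
Jacobian J = [[4·y, 4·x - 4], [-5·y^2 + 4·y + 3, -10·x·y + 4·x - 4]].
At the point, J = [[-6.0000, -6.0000], [-14.2500, -13.5000]] (det J = -4.5000).
Solving J·Δ = −F gives Δ = (-4.1667, 5.0000).
Then the next iterate is (x, y)₁ = (-4.6667, 3.5000).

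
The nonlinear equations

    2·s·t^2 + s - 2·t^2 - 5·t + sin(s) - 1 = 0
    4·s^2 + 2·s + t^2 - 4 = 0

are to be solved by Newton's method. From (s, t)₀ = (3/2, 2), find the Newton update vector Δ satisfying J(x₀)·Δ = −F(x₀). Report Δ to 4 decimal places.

At (3/2, 2): F = (-4.502505, 12.0000).
Jacobian J = [[2·t^2 + cos(s) + 1, 4·s·t - 4·t - 5], [8·s + 2, 2·t]].
At the point, J = [[9.070737, -1.0000], [14.0000, 4.0000]] (det J = 50.282949).
Solving J·Δ = −F gives Δ = (0.1195, -3.4183).

(0.1195, -3.4183)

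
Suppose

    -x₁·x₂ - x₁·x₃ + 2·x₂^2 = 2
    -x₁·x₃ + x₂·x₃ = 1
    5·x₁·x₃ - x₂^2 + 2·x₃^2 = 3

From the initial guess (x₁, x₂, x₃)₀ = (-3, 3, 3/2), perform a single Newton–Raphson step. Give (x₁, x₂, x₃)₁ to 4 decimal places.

(-0.3519, 1.9074, 1.1019)

At (-3, 3, 3/2): F = (29.5000, 8.0000, -30.0000).
Jacobian J = [[-x₂ - x₃, -x₁ + 4·x₂, -x₁], [-x₃, x₃, -x₁ + x₂], [5·x₃, -2·x₂, 5·x₁ + 4·x₃]].
At the point, J = [[-4.5000, 15.0000, 3.0000], [-1.5000, 1.5000, 6.0000], [7.5000, -6.0000, -9.0000]] (det J = 364.5000).
Solving J·Δ = −F gives Δ = (2.6481, -1.0926, -0.3981).
Then the next iterate is (x₁, x₂, x₃)₁ = (-0.3519, 1.9074, 1.1019).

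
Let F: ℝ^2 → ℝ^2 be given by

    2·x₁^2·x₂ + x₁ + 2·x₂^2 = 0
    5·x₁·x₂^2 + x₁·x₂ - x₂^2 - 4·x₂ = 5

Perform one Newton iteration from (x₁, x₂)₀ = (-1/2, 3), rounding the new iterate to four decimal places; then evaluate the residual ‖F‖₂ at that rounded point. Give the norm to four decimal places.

At (-1/2, 3): F = (19.0000, -50.0000).
Jacobian J = [[4·x₁·x₂ + 1, 2·x₁^2 + 4·x₂], [5·x₂^2 + x₂, 10·x₁·x₂ + x₁ - 2·x₂ - 4]].
At the point, J = [[-5.0000, 12.5000], [48.0000, -25.5000]] (det J = -472.5000).
Solving J·Δ = −F gives Δ = (0.2974, -1.4011).
Then the next iterate is (x₁, x₂)₁ = (-0.2026, 1.5989).
Re-evaluating at (-0.2026, 1.5989): F = (5.041622, -16.865734), so ‖F‖₂ = 17.6032.

17.6032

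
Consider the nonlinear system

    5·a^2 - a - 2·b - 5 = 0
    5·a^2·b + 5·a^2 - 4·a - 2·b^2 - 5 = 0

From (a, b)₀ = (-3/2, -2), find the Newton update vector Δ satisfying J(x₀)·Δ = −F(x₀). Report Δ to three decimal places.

(0.663, 0.569)

At (-3/2, -2): F = (11.750, -18.250).
Jacobian J = [[10·a - 1, -2], [10·a·b + 10·a - 4, 5·a^2 - 4·b]].
At the point, J = [[-16.000, -2.000], [11.000, 19.250]] (det J = -286.000).
Solving J·Δ = −F gives Δ = (0.663, 0.569).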